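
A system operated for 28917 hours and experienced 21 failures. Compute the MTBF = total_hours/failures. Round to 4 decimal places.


total_hours = 28917
failures = 21
MTBF = 28917 / 21
MTBF = 1377.0

1377.0


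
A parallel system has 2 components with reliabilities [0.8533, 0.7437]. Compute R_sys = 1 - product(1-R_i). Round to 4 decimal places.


Components: [0.8533, 0.7437]
(1 - 0.8533) = 0.1467, running product = 0.1467
(1 - 0.7437) = 0.2563, running product = 0.0376
Product of (1-R_i) = 0.0376
R_sys = 1 - 0.0376 = 0.9624

0.9624


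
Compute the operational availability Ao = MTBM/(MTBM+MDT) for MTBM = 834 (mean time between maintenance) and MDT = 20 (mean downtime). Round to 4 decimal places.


MTBM = 834
MDT = 20
MTBM + MDT = 854
Ao = 834 / 854
Ao = 0.9766

0.9766


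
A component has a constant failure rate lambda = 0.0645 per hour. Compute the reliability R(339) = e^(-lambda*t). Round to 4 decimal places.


lambda = 0.0645
t = 339
lambda * t = 21.8655
R(t) = e^(-21.8655)
R(t) = 0.0

0.0


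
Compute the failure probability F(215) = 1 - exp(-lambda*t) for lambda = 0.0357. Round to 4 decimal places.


lambda = 0.0357, t = 215
lambda * t = 7.6755
exp(-7.6755) = 0.0005
F(t) = 1 - 0.0005
F(t) = 0.9995

0.9995


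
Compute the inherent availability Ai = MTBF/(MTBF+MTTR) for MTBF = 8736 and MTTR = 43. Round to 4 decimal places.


MTBF = 8736
MTTR = 43
MTBF + MTTR = 8779
Ai = 8736 / 8779
Ai = 0.9951

0.9951


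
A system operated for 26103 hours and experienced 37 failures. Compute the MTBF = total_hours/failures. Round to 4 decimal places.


total_hours = 26103
failures = 37
MTBF = 26103 / 37
MTBF = 705.4865

705.4865


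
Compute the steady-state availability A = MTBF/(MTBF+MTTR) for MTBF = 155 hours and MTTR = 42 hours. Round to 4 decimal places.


MTBF = 155
MTTR = 42
MTBF + MTTR = 197
A = 155 / 197
A = 0.7868

0.7868


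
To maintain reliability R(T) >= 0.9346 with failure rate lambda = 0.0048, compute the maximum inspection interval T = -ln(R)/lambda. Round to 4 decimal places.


R_target = 0.9346
lambda = 0.0048
-ln(0.9346) = 0.0676
T = 0.0676 / 0.0048
T = 14.091

14.091


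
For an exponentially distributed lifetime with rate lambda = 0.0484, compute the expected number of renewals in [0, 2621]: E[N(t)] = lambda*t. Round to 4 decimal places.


lambda = 0.0484
t = 2621
E[N(t)] = lambda * t
E[N(t)] = 0.0484 * 2621
E[N(t)] = 126.8564

126.8564


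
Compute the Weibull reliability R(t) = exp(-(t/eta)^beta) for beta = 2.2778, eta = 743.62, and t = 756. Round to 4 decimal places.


beta = 2.2778, eta = 743.62, t = 756
t/eta = 756 / 743.62 = 1.0166
(t/eta)^beta = 1.0166^2.2778 = 1.0383
R(t) = exp(-1.0383)
R(t) = 0.354

0.354


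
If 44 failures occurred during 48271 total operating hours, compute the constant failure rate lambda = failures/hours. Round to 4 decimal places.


failures = 44
total_hours = 48271
lambda = 44 / 48271
lambda = 0.0009

0.0009


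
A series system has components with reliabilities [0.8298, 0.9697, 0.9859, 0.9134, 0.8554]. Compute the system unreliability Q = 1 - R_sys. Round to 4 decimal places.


Components: [0.8298, 0.9697, 0.9859, 0.9134, 0.8554]
After component 1: product = 0.8298
After component 2: product = 0.8047
After component 3: product = 0.7933
After component 4: product = 0.7246
After component 5: product = 0.6198
R_sys = 0.6198
Q = 1 - 0.6198 = 0.3802

0.3802


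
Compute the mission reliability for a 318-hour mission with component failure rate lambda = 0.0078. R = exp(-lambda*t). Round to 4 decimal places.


lambda = 0.0078
mission_time = 318
lambda * t = 0.0078 * 318 = 2.4804
R = exp(-2.4804)
R = 0.0837

0.0837


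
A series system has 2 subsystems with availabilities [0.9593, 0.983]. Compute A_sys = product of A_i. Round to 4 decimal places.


Subsystems: [0.9593, 0.983]
After subsystem 1 (A=0.9593): product = 0.9593
After subsystem 2 (A=0.983): product = 0.943
A_sys = 0.943

0.943


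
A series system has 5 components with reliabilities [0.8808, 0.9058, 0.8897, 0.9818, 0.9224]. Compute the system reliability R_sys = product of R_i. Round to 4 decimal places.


Components: [0.8808, 0.9058, 0.8897, 0.9818, 0.9224]
After component 1 (R=0.8808): product = 0.8808
After component 2 (R=0.9058): product = 0.7978
After component 3 (R=0.8897): product = 0.7098
After component 4 (R=0.9818): product = 0.6969
After component 5 (R=0.9224): product = 0.6428
R_sys = 0.6428

0.6428


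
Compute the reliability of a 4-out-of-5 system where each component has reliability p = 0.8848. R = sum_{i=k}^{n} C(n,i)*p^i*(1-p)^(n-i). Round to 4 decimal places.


k = 4, n = 5, p = 0.8848
i=4: C(5,4)=5 * 0.8848^4 * 0.1152^1 = 0.353
i=5: C(5,5)=1 * 0.8848^5 * 0.1152^0 = 0.5423
R = sum of terms = 0.8953

0.8953


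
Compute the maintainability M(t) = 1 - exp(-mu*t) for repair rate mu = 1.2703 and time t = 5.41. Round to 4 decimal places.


mu = 1.2703, t = 5.41
mu * t = 1.2703 * 5.41 = 6.8723
exp(-6.8723) = 0.001
M(t) = 1 - 0.001
M(t) = 0.999

0.999


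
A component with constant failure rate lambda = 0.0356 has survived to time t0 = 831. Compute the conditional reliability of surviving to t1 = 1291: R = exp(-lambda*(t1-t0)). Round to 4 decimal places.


lambda = 0.0356
t0 = 831, t1 = 1291
t1 - t0 = 460
lambda * (t1-t0) = 0.0356 * 460 = 16.376
R = exp(-16.376)
R = 0.0

0.0


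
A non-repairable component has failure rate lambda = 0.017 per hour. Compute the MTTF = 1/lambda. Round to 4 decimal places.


lambda = 0.017
MTTF = 1 / 0.017
MTTF = 58.8235

58.8235


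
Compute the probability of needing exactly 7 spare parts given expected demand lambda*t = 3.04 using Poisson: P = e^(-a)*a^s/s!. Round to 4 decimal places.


a = 3.04, s = 7
e^(-a) = e^(-3.04) = 0.0478
a^s = 3.04^7 = 2399.4687
s! = 5040
P = 0.0478 * 2399.4687 / 5040
P = 0.0228

0.0228


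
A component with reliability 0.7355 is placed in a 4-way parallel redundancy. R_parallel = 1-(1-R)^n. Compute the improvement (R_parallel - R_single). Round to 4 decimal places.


R_single = 0.7355, n = 4
1 - R_single = 0.2645
(1 - R_single)^n = 0.2645^4 = 0.0049
R_parallel = 1 - 0.0049 = 0.9951
Improvement = 0.9951 - 0.7355
Improvement = 0.2596

0.2596


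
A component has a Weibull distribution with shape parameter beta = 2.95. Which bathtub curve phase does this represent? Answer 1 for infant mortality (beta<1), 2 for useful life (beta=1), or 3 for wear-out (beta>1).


beta = 2.95
Compare beta to 1:
beta < 1 => infant mortality (phase 1)
beta = 1 => useful life (phase 2)
beta > 1 => wear-out (phase 3)
Since beta = 2.95, this is wear-out (increasing failure rate)
Phase = 3

3


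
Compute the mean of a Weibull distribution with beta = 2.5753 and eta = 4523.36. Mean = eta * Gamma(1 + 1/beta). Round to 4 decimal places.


beta = 2.5753, eta = 4523.36
1/beta = 0.3883
1 + 1/beta = 1.3883
Gamma(1.3883) = 0.888
Mean = 4523.36 * 0.888
Mean = 4016.5788

4016.5788


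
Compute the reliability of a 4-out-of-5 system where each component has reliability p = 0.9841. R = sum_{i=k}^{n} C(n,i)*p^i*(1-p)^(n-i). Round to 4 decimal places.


k = 4, n = 5, p = 0.9841
i=4: C(5,4)=5 * 0.9841^4 * 0.0159^1 = 0.0746
i=5: C(5,5)=1 * 0.9841^5 * 0.0159^0 = 0.923
R = sum of terms = 0.9976

0.9976


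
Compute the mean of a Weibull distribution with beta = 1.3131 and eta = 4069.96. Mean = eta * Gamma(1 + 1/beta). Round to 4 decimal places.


beta = 1.3131, eta = 4069.96
1/beta = 0.7616
1 + 1/beta = 1.7616
Gamma(1.7616) = 0.9217
Mean = 4069.96 * 0.9217
Mean = 3751.4517

3751.4517


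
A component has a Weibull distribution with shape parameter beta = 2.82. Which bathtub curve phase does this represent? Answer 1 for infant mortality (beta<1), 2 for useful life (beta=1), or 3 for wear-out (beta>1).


beta = 2.82
Compare beta to 1:
beta < 1 => infant mortality (phase 1)
beta = 1 => useful life (phase 2)
beta > 1 => wear-out (phase 3)
Since beta = 2.82, this is wear-out (increasing failure rate)
Phase = 3

3


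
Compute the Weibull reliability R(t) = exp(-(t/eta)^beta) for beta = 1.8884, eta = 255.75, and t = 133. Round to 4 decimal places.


beta = 1.8884, eta = 255.75, t = 133
t/eta = 133 / 255.75 = 0.52
(t/eta)^beta = 0.52^1.8884 = 0.2909
R(t) = exp(-0.2909)
R(t) = 0.7476

0.7476


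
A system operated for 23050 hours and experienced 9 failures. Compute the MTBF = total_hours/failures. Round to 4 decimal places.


total_hours = 23050
failures = 9
MTBF = 23050 / 9
MTBF = 2561.1111

2561.1111


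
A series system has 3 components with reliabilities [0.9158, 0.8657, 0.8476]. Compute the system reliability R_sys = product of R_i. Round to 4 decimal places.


Components: [0.9158, 0.8657, 0.8476]
After component 1 (R=0.9158): product = 0.9158
After component 2 (R=0.8657): product = 0.7928
After component 3 (R=0.8476): product = 0.672
R_sys = 0.672

0.672


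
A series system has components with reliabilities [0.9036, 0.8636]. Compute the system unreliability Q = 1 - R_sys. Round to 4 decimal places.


Components: [0.9036, 0.8636]
After component 1: product = 0.9036
After component 2: product = 0.7803
R_sys = 0.7803
Q = 1 - 0.7803 = 0.2197

0.2197


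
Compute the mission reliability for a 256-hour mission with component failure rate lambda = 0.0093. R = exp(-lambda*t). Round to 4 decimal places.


lambda = 0.0093
mission_time = 256
lambda * t = 0.0093 * 256 = 2.3808
R = exp(-2.3808)
R = 0.0925

0.0925


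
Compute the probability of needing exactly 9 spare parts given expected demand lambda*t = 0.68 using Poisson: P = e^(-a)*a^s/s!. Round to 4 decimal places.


a = 0.68, s = 9
e^(-a) = e^(-0.68) = 0.5066
a^s = 0.68^9 = 0.0311
s! = 362880
P = 0.5066 * 0.0311 / 362880
P = 0.0

0.0


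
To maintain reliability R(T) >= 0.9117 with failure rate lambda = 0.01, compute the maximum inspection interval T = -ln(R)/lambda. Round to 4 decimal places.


R_target = 0.9117
lambda = 0.01
-ln(0.9117) = 0.0924
T = 0.0924 / 0.01
T = 9.2444

9.2444


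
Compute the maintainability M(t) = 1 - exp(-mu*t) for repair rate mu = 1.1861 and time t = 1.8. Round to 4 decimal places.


mu = 1.1861, t = 1.8
mu * t = 1.1861 * 1.8 = 2.135
exp(-2.135) = 0.1182
M(t) = 1 - 0.1182
M(t) = 0.8818

0.8818


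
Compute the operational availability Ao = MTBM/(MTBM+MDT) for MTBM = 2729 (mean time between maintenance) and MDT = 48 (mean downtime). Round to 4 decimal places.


MTBM = 2729
MDT = 48
MTBM + MDT = 2777
Ao = 2729 / 2777
Ao = 0.9827

0.9827


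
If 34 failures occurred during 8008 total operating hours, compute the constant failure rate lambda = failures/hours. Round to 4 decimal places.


failures = 34
total_hours = 8008
lambda = 34 / 8008
lambda = 0.0042

0.0042


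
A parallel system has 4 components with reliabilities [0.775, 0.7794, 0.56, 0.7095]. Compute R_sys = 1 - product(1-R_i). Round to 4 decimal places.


Components: [0.775, 0.7794, 0.56, 0.7095]
(1 - 0.775) = 0.225, running product = 0.225
(1 - 0.7794) = 0.2206, running product = 0.0496
(1 - 0.56) = 0.44, running product = 0.0218
(1 - 0.7095) = 0.2905, running product = 0.0063
Product of (1-R_i) = 0.0063
R_sys = 1 - 0.0063 = 0.9937

0.9937


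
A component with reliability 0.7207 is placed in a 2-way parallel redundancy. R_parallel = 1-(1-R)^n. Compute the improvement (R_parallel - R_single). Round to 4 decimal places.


R_single = 0.7207, n = 2
1 - R_single = 0.2793
(1 - R_single)^n = 0.2793^2 = 0.078
R_parallel = 1 - 0.078 = 0.922
Improvement = 0.922 - 0.7207
Improvement = 0.2013

0.2013


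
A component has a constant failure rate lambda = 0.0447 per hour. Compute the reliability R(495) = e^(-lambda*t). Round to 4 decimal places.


lambda = 0.0447
t = 495
lambda * t = 22.1265
R(t) = e^(-22.1265)
R(t) = 0.0

0.0


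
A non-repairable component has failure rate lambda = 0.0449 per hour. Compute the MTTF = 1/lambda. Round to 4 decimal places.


lambda = 0.0449
MTTF = 1 / 0.0449
MTTF = 22.2717

22.2717


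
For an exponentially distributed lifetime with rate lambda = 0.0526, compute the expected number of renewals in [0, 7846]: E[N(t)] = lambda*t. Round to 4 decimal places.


lambda = 0.0526
t = 7846
E[N(t)] = lambda * t
E[N(t)] = 0.0526 * 7846
E[N(t)] = 412.6996

412.6996


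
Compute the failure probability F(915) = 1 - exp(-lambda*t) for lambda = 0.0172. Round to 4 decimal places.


lambda = 0.0172, t = 915
lambda * t = 15.738
exp(-15.738) = 0.0
F(t) = 1 - 0.0
F(t) = 1.0

1.0


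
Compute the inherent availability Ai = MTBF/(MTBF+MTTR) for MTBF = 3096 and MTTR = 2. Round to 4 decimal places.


MTBF = 3096
MTTR = 2
MTBF + MTTR = 3098
Ai = 3096 / 3098
Ai = 0.9994

0.9994


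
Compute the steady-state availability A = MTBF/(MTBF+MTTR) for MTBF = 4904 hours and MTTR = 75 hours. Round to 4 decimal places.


MTBF = 4904
MTTR = 75
MTBF + MTTR = 4979
A = 4904 / 4979
A = 0.9849

0.9849


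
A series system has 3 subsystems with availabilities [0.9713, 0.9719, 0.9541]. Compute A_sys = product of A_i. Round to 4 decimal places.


Subsystems: [0.9713, 0.9719, 0.9541]
After subsystem 1 (A=0.9713): product = 0.9713
After subsystem 2 (A=0.9719): product = 0.944
After subsystem 3 (A=0.9541): product = 0.9007
A_sys = 0.9007

0.9007


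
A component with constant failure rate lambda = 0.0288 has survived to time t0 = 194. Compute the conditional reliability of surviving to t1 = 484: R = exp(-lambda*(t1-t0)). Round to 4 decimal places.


lambda = 0.0288
t0 = 194, t1 = 484
t1 - t0 = 290
lambda * (t1-t0) = 0.0288 * 290 = 8.352
R = exp(-8.352)
R = 0.0002

0.0002


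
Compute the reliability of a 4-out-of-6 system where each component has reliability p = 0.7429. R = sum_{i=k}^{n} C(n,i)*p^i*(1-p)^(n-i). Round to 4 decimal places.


k = 4, n = 6, p = 0.7429
i=4: C(6,4)=15 * 0.7429^4 * 0.2571^2 = 0.302
i=5: C(6,5)=6 * 0.7429^5 * 0.2571^1 = 0.3491
i=6: C(6,6)=1 * 0.7429^6 * 0.2571^0 = 0.1681
R = sum of terms = 0.8192

0.8192


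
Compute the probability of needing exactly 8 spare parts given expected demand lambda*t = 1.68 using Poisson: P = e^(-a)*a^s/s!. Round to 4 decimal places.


a = 1.68, s = 8
e^(-a) = e^(-1.68) = 0.1864
a^s = 1.68^8 = 63.4562
s! = 40320
P = 0.1864 * 63.4562 / 40320
P = 0.0003

0.0003


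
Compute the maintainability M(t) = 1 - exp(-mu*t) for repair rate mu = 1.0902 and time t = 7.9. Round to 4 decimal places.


mu = 1.0902, t = 7.9
mu * t = 1.0902 * 7.9 = 8.6126
exp(-8.6126) = 0.0002
M(t) = 1 - 0.0002
M(t) = 0.9998

0.9998


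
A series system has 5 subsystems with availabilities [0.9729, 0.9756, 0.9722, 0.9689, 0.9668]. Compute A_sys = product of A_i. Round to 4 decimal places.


Subsystems: [0.9729, 0.9756, 0.9722, 0.9689, 0.9668]
After subsystem 1 (A=0.9729): product = 0.9729
After subsystem 2 (A=0.9756): product = 0.9492
After subsystem 3 (A=0.9722): product = 0.9228
After subsystem 4 (A=0.9689): product = 0.8941
After subsystem 5 (A=0.9668): product = 0.8644
A_sys = 0.8644

0.8644


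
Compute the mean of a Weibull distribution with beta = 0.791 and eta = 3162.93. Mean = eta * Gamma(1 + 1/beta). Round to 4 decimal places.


beta = 0.791, eta = 3162.93
1/beta = 1.2642
1 + 1/beta = 2.2642
Gamma(2.2642) = 1.1423
Mean = 3162.93 * 1.1423
Mean = 3613.1132

3613.1132


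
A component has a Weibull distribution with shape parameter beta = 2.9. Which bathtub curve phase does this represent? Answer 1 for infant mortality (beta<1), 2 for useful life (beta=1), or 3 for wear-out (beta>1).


beta = 2.9
Compare beta to 1:
beta < 1 => infant mortality (phase 1)
beta = 1 => useful life (phase 2)
beta > 1 => wear-out (phase 3)
Since beta = 2.9, this is wear-out (increasing failure rate)
Phase = 3

3


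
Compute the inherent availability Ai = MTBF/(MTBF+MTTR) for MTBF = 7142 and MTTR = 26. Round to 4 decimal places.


MTBF = 7142
MTTR = 26
MTBF + MTTR = 7168
Ai = 7142 / 7168
Ai = 0.9964

0.9964


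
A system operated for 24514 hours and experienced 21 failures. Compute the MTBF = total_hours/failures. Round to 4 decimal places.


total_hours = 24514
failures = 21
MTBF = 24514 / 21
MTBF = 1167.3333

1167.3333


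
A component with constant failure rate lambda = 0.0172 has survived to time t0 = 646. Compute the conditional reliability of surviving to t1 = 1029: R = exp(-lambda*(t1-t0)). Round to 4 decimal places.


lambda = 0.0172
t0 = 646, t1 = 1029
t1 - t0 = 383
lambda * (t1-t0) = 0.0172 * 383 = 6.5876
R = exp(-6.5876)
R = 0.0014

0.0014


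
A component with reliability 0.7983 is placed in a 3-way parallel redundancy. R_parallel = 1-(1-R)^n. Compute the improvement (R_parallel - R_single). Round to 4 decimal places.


R_single = 0.7983, n = 3
1 - R_single = 0.2017
(1 - R_single)^n = 0.2017^3 = 0.0082
R_parallel = 1 - 0.0082 = 0.9918
Improvement = 0.9918 - 0.7983
Improvement = 0.1935

0.1935


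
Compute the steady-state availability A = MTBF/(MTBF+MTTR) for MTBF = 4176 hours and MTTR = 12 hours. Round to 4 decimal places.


MTBF = 4176
MTTR = 12
MTBF + MTTR = 4188
A = 4176 / 4188
A = 0.9971

0.9971


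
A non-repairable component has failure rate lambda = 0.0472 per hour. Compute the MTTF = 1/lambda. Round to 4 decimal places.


lambda = 0.0472
MTTF = 1 / 0.0472
MTTF = 21.1864

21.1864


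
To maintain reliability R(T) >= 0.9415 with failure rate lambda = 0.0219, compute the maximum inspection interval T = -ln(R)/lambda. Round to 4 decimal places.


R_target = 0.9415
lambda = 0.0219
-ln(0.9415) = 0.0603
T = 0.0603 / 0.0219
T = 2.7526

2.7526


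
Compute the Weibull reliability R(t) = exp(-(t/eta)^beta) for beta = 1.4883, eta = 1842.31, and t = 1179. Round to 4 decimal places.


beta = 1.4883, eta = 1842.31, t = 1179
t/eta = 1179 / 1842.31 = 0.64
(t/eta)^beta = 0.64^1.4883 = 0.5146
R(t) = exp(-0.5146)
R(t) = 0.5977

0.5977


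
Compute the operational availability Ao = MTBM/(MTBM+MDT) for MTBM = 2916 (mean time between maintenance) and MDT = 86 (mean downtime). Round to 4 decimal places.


MTBM = 2916
MDT = 86
MTBM + MDT = 3002
Ao = 2916 / 3002
Ao = 0.9714

0.9714


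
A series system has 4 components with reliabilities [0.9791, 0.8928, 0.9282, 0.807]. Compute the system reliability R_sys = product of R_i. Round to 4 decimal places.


Components: [0.9791, 0.8928, 0.9282, 0.807]
After component 1 (R=0.9791): product = 0.9791
After component 2 (R=0.8928): product = 0.8741
After component 3 (R=0.9282): product = 0.8114
After component 4 (R=0.807): product = 0.6548
R_sys = 0.6548

0.6548


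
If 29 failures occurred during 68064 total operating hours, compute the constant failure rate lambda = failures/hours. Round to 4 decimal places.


failures = 29
total_hours = 68064
lambda = 29 / 68064
lambda = 0.0004

0.0004


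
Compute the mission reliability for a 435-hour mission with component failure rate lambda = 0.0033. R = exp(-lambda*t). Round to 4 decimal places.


lambda = 0.0033
mission_time = 435
lambda * t = 0.0033 * 435 = 1.4355
R = exp(-1.4355)
R = 0.238

0.238


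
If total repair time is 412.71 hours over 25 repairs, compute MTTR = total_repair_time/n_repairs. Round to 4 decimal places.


total_repair_time = 412.71
n_repairs = 25
MTTR = 412.71 / 25
MTTR = 16.5084

16.5084


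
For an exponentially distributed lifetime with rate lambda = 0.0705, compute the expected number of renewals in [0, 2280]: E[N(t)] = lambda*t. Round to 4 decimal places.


lambda = 0.0705
t = 2280
E[N(t)] = lambda * t
E[N(t)] = 0.0705 * 2280
E[N(t)] = 160.74

160.74


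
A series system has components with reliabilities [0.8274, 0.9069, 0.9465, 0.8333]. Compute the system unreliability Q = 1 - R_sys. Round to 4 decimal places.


Components: [0.8274, 0.9069, 0.9465, 0.8333]
After component 1: product = 0.8274
After component 2: product = 0.7504
After component 3: product = 0.7102
After component 4: product = 0.5918
R_sys = 0.5918
Q = 1 - 0.5918 = 0.4082

0.4082


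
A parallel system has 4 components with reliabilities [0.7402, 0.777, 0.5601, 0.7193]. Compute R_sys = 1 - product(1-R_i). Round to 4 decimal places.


Components: [0.7402, 0.777, 0.5601, 0.7193]
(1 - 0.7402) = 0.2598, running product = 0.2598
(1 - 0.777) = 0.223, running product = 0.0579
(1 - 0.5601) = 0.4399, running product = 0.0255
(1 - 0.7193) = 0.2807, running product = 0.0072
Product of (1-R_i) = 0.0072
R_sys = 1 - 0.0072 = 0.9928

0.9928


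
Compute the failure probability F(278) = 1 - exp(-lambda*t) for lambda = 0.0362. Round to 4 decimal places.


lambda = 0.0362, t = 278
lambda * t = 10.0636
exp(-10.0636) = 0.0
F(t) = 1 - 0.0
F(t) = 1.0

1.0


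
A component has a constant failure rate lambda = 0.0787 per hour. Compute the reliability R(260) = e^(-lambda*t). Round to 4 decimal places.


lambda = 0.0787
t = 260
lambda * t = 20.462
R(t) = e^(-20.462)
R(t) = 0.0

0.0


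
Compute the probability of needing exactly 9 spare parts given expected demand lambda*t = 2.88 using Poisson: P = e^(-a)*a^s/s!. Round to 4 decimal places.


a = 2.88, s = 9
e^(-a) = e^(-2.88) = 0.0561
a^s = 2.88^9 = 13631.1466
s! = 362880
P = 0.0561 * 13631.1466 / 362880
P = 0.0021

0.0021


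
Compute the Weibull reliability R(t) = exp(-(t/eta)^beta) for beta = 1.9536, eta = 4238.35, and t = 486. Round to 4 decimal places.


beta = 1.9536, eta = 4238.35, t = 486
t/eta = 486 / 4238.35 = 0.1147
(t/eta)^beta = 0.1147^1.9536 = 0.0145
R(t) = exp(-0.0145)
R(t) = 0.9856

0.9856


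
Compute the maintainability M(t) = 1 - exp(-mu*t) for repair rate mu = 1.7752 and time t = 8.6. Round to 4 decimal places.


mu = 1.7752, t = 8.6
mu * t = 1.7752 * 8.6 = 15.2667
exp(-15.2667) = 0.0
M(t) = 1 - 0.0
M(t) = 1.0

1.0


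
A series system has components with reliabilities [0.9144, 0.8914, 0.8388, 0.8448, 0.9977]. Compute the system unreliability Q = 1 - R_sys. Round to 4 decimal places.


Components: [0.9144, 0.8914, 0.8388, 0.8448, 0.9977]
After component 1: product = 0.9144
After component 2: product = 0.8151
After component 3: product = 0.6837
After component 4: product = 0.5776
After component 5: product = 0.5763
R_sys = 0.5763
Q = 1 - 0.5763 = 0.4237

0.4237


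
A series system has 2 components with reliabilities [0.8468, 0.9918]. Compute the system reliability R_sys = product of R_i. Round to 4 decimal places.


Components: [0.8468, 0.9918]
After component 1 (R=0.8468): product = 0.8468
After component 2 (R=0.9918): product = 0.8399
R_sys = 0.8399

0.8399


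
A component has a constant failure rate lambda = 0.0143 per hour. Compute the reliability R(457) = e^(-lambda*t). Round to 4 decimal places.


lambda = 0.0143
t = 457
lambda * t = 6.5351
R(t) = e^(-6.5351)
R(t) = 0.0015

0.0015


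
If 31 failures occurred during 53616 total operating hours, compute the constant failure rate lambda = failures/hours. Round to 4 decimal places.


failures = 31
total_hours = 53616
lambda = 31 / 53616
lambda = 0.0006

0.0006


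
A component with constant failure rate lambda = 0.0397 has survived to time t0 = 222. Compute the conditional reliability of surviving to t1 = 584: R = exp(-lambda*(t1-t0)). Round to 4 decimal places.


lambda = 0.0397
t0 = 222, t1 = 584
t1 - t0 = 362
lambda * (t1-t0) = 0.0397 * 362 = 14.3714
R = exp(-14.3714)
R = 0.0

0.0


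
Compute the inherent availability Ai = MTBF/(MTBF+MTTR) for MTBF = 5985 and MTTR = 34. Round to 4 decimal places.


MTBF = 5985
MTTR = 34
MTBF + MTTR = 6019
Ai = 5985 / 6019
Ai = 0.9944

0.9944


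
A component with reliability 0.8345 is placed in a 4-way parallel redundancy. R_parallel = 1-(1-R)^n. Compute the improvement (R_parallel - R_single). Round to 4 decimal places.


R_single = 0.8345, n = 4
1 - R_single = 0.1655
(1 - R_single)^n = 0.1655^4 = 0.0008
R_parallel = 1 - 0.0008 = 0.9992
Improvement = 0.9992 - 0.8345
Improvement = 0.1647

0.1647


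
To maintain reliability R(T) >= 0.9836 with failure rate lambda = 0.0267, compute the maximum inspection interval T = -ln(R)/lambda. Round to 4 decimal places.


R_target = 0.9836
lambda = 0.0267
-ln(0.9836) = 0.0165
T = 0.0165 / 0.0267
T = 0.6193

0.6193


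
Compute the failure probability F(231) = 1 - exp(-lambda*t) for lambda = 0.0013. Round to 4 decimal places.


lambda = 0.0013, t = 231
lambda * t = 0.3003
exp(-0.3003) = 0.7406
F(t) = 1 - 0.7406
F(t) = 0.2594

0.2594


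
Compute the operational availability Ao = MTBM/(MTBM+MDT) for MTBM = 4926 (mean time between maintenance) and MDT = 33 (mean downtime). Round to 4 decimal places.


MTBM = 4926
MDT = 33
MTBM + MDT = 4959
Ao = 4926 / 4959
Ao = 0.9933

0.9933


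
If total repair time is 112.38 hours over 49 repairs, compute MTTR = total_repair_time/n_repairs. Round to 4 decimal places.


total_repair_time = 112.38
n_repairs = 49
MTTR = 112.38 / 49
MTTR = 2.2935

2.2935


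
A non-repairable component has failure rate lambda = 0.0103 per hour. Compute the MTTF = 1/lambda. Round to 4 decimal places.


lambda = 0.0103
MTTF = 1 / 0.0103
MTTF = 97.0874

97.0874


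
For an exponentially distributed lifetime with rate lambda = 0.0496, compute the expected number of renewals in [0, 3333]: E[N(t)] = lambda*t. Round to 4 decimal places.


lambda = 0.0496
t = 3333
E[N(t)] = lambda * t
E[N(t)] = 0.0496 * 3333
E[N(t)] = 165.3168

165.3168


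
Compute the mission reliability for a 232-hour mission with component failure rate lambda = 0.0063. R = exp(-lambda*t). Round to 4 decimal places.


lambda = 0.0063
mission_time = 232
lambda * t = 0.0063 * 232 = 1.4616
R = exp(-1.4616)
R = 0.2319

0.2319


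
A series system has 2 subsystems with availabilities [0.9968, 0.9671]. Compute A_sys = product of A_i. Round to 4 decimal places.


Subsystems: [0.9968, 0.9671]
After subsystem 1 (A=0.9968): product = 0.9968
After subsystem 2 (A=0.9671): product = 0.964
A_sys = 0.964

0.964


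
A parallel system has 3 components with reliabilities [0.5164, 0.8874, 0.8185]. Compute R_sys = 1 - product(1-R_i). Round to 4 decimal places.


Components: [0.5164, 0.8874, 0.8185]
(1 - 0.5164) = 0.4836, running product = 0.4836
(1 - 0.8874) = 0.1126, running product = 0.0545
(1 - 0.8185) = 0.1815, running product = 0.0099
Product of (1-R_i) = 0.0099
R_sys = 1 - 0.0099 = 0.9901

0.9901


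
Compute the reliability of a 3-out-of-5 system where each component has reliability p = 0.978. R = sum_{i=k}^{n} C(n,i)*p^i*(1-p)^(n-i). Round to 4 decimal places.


k = 3, n = 5, p = 0.978
i=3: C(5,3)=10 * 0.978^3 * 0.022^2 = 0.0045
i=4: C(5,4)=5 * 0.978^4 * 0.022^1 = 0.1006
i=5: C(5,5)=1 * 0.978^5 * 0.022^0 = 0.8947
R = sum of terms = 0.9999

0.9999


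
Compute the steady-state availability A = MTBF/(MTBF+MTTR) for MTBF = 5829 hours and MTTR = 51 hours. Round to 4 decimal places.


MTBF = 5829
MTTR = 51
MTBF + MTTR = 5880
A = 5829 / 5880
A = 0.9913

0.9913


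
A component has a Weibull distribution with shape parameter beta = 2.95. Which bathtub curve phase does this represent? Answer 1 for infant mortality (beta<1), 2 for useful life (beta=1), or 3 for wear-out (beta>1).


beta = 2.95
Compare beta to 1:
beta < 1 => infant mortality (phase 1)
beta = 1 => useful life (phase 2)
beta > 1 => wear-out (phase 3)
Since beta = 2.95, this is wear-out (increasing failure rate)
Phase = 3

3


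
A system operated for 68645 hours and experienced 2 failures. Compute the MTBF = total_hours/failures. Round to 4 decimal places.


total_hours = 68645
failures = 2
MTBF = 68645 / 2
MTBF = 34322.5

34322.5


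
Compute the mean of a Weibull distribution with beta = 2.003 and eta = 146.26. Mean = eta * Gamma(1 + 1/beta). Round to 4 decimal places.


beta = 2.003, eta = 146.26
1/beta = 0.4993
1 + 1/beta = 1.4993
Gamma(1.4993) = 0.8862
Mean = 146.26 * 0.8862
Mean = 129.616

129.616


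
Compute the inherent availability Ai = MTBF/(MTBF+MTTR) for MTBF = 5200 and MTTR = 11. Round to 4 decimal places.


MTBF = 5200
MTTR = 11
MTBF + MTTR = 5211
Ai = 5200 / 5211
Ai = 0.9979

0.9979


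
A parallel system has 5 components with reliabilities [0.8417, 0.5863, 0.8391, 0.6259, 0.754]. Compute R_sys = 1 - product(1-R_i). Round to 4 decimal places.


Components: [0.8417, 0.5863, 0.8391, 0.6259, 0.754]
(1 - 0.8417) = 0.1583, running product = 0.1583
(1 - 0.5863) = 0.4137, running product = 0.0655
(1 - 0.8391) = 0.1609, running product = 0.0105
(1 - 0.6259) = 0.3741, running product = 0.0039
(1 - 0.754) = 0.246, running product = 0.001
Product of (1-R_i) = 0.001
R_sys = 1 - 0.001 = 0.999

0.999


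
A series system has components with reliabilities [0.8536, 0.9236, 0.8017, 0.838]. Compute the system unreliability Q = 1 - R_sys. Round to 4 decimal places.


Components: [0.8536, 0.9236, 0.8017, 0.838]
After component 1: product = 0.8536
After component 2: product = 0.7884
After component 3: product = 0.632
After component 4: product = 0.5297
R_sys = 0.5297
Q = 1 - 0.5297 = 0.4703

0.4703


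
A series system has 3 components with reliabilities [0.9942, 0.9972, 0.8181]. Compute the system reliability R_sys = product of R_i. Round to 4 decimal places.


Components: [0.9942, 0.9972, 0.8181]
After component 1 (R=0.9942): product = 0.9942
After component 2 (R=0.9972): product = 0.9914
After component 3 (R=0.8181): product = 0.8111
R_sys = 0.8111

0.8111


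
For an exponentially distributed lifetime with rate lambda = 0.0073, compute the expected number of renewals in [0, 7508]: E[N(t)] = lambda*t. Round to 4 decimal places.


lambda = 0.0073
t = 7508
E[N(t)] = lambda * t
E[N(t)] = 0.0073 * 7508
E[N(t)] = 54.8084

54.8084


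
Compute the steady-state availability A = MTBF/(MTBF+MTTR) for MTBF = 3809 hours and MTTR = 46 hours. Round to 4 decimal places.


MTBF = 3809
MTTR = 46
MTBF + MTTR = 3855
A = 3809 / 3855
A = 0.9881

0.9881


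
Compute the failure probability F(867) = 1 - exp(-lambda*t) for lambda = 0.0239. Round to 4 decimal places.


lambda = 0.0239, t = 867
lambda * t = 20.7213
exp(-20.7213) = 0.0
F(t) = 1 - 0.0
F(t) = 1.0

1.0


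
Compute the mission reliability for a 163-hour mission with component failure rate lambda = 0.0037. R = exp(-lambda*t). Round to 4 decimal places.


lambda = 0.0037
mission_time = 163
lambda * t = 0.0037 * 163 = 0.6031
R = exp(-0.6031)
R = 0.5471

0.5471


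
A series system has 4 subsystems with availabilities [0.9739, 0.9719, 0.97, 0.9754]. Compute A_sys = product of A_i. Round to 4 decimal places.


Subsystems: [0.9739, 0.9719, 0.97, 0.9754]
After subsystem 1 (A=0.9739): product = 0.9739
After subsystem 2 (A=0.9719): product = 0.9465
After subsystem 3 (A=0.97): product = 0.9181
After subsystem 4 (A=0.9754): product = 0.8956
A_sys = 0.8956

0.8956


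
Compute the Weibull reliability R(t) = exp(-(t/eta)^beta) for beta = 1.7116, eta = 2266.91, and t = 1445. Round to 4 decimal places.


beta = 1.7116, eta = 2266.91, t = 1445
t/eta = 1445 / 2266.91 = 0.6374
(t/eta)^beta = 0.6374^1.7116 = 0.4627
R(t) = exp(-0.4627)
R(t) = 0.6296

0.6296


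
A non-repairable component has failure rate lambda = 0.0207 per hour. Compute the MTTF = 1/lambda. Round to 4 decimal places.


lambda = 0.0207
MTTF = 1 / 0.0207
MTTF = 48.3092

48.3092


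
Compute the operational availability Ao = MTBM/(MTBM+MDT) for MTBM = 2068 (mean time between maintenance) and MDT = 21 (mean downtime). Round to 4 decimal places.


MTBM = 2068
MDT = 21
MTBM + MDT = 2089
Ao = 2068 / 2089
Ao = 0.9899

0.9899


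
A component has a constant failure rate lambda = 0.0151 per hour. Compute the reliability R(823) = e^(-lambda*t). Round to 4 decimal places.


lambda = 0.0151
t = 823
lambda * t = 12.4273
R(t) = e^(-12.4273)
R(t) = 0.0

0.0


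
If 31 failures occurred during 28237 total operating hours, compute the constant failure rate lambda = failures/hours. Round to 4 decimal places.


failures = 31
total_hours = 28237
lambda = 31 / 28237
lambda = 0.0011

0.0011


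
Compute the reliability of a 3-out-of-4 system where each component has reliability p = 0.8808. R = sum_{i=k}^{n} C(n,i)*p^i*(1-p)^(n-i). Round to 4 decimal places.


k = 3, n = 4, p = 0.8808
i=3: C(4,3)=4 * 0.8808^3 * 0.1192^1 = 0.3258
i=4: C(4,4)=1 * 0.8808^4 * 0.1192^0 = 0.6019
R = sum of terms = 0.9277

0.9277


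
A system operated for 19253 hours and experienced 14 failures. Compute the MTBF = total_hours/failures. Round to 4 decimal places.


total_hours = 19253
failures = 14
MTBF = 19253 / 14
MTBF = 1375.2143

1375.2143


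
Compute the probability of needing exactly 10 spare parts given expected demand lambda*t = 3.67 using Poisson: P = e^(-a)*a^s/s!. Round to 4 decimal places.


a = 3.67, s = 10
e^(-a) = e^(-3.67) = 0.0255
a^s = 3.67^10 = 443262.1438
s! = 3628800
P = 0.0255 * 443262.1438 / 3628800
P = 0.0031

0.0031


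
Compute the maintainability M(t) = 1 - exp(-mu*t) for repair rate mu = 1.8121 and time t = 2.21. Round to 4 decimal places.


mu = 1.8121, t = 2.21
mu * t = 1.8121 * 2.21 = 4.0047
exp(-4.0047) = 0.0182
M(t) = 1 - 0.0182
M(t) = 0.9818

0.9818


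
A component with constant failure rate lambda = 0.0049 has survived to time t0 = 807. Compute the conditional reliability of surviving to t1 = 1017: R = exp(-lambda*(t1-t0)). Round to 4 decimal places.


lambda = 0.0049
t0 = 807, t1 = 1017
t1 - t0 = 210
lambda * (t1-t0) = 0.0049 * 210 = 1.029
R = exp(-1.029)
R = 0.3574

0.3574


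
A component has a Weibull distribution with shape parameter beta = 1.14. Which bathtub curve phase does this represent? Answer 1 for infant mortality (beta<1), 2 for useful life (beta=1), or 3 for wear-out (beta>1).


beta = 1.14
Compare beta to 1:
beta < 1 => infant mortality (phase 1)
beta = 1 => useful life (phase 2)
beta > 1 => wear-out (phase 3)
Since beta = 1.14, this is wear-out (increasing failure rate)
Phase = 3

3


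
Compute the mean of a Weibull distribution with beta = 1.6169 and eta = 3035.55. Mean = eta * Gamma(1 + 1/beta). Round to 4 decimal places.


beta = 1.6169, eta = 3035.55
1/beta = 0.6185
1 + 1/beta = 1.6185
Gamma(1.6185) = 0.8957
Mean = 3035.55 * 0.8957
Mean = 2719.0275

2719.0275


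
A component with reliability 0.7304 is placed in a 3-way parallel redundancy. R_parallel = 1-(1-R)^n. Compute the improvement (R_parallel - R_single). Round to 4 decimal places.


R_single = 0.7304, n = 3
1 - R_single = 0.2696
(1 - R_single)^n = 0.2696^3 = 0.0196
R_parallel = 1 - 0.0196 = 0.9804
Improvement = 0.9804 - 0.7304
Improvement = 0.25

0.25


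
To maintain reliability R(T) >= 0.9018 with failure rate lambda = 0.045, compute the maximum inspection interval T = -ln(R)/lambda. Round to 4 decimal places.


R_target = 0.9018
lambda = 0.045
-ln(0.9018) = 0.1034
T = 0.1034 / 0.045
T = 2.2969

2.2969


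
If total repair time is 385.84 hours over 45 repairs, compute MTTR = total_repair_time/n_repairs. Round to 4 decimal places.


total_repair_time = 385.84
n_repairs = 45
MTTR = 385.84 / 45
MTTR = 8.5742

8.5742


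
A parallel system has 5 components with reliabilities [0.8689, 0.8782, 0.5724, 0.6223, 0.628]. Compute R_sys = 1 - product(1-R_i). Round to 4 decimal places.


Components: [0.8689, 0.8782, 0.5724, 0.6223, 0.628]
(1 - 0.8689) = 0.1311, running product = 0.1311
(1 - 0.8782) = 0.1218, running product = 0.016
(1 - 0.5724) = 0.4276, running product = 0.0068
(1 - 0.6223) = 0.3777, running product = 0.0026
(1 - 0.628) = 0.372, running product = 0.001
Product of (1-R_i) = 0.001
R_sys = 1 - 0.001 = 0.999

0.999


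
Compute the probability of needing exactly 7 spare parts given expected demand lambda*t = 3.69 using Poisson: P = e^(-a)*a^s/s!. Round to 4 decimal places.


a = 3.69, s = 7
e^(-a) = e^(-3.69) = 0.025
a^s = 3.69^7 = 9315.0365
s! = 5040
P = 0.025 * 9315.0365 / 5040
P = 0.0462

0.0462


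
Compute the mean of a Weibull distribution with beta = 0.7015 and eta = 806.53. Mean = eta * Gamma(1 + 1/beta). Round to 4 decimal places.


beta = 0.7015, eta = 806.53
1/beta = 1.4255
1 + 1/beta = 2.4255
Gamma(2.4255) = 1.2632
Mean = 806.53 * 1.2632
Mean = 1018.8475

1018.8475


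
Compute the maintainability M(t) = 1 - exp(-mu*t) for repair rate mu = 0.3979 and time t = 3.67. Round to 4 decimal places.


mu = 0.3979, t = 3.67
mu * t = 0.3979 * 3.67 = 1.4603
exp(-1.4603) = 0.2322
M(t) = 1 - 0.2322
M(t) = 0.7678

0.7678


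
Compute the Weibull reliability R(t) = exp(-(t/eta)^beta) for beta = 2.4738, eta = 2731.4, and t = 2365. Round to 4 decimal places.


beta = 2.4738, eta = 2731.4, t = 2365
t/eta = 2365 / 2731.4 = 0.8659
(t/eta)^beta = 0.8659^2.4738 = 0.7003
R(t) = exp(-0.7003)
R(t) = 0.4965

0.4965


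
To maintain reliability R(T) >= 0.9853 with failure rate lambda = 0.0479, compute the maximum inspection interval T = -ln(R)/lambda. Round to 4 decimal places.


R_target = 0.9853
lambda = 0.0479
-ln(0.9853) = 0.0148
T = 0.0148 / 0.0479
T = 0.3092

0.3092


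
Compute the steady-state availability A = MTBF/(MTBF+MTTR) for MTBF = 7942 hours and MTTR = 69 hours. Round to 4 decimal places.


MTBF = 7942
MTTR = 69
MTBF + MTTR = 8011
A = 7942 / 8011
A = 0.9914

0.9914


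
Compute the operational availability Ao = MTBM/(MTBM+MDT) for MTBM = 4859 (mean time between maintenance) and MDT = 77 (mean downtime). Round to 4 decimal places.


MTBM = 4859
MDT = 77
MTBM + MDT = 4936
Ao = 4859 / 4936
Ao = 0.9844

0.9844


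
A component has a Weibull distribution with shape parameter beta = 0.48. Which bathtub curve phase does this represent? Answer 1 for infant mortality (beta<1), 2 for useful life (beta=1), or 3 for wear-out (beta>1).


beta = 0.48
Compare beta to 1:
beta < 1 => infant mortality (phase 1)
beta = 1 => useful life (phase 2)
beta > 1 => wear-out (phase 3)
Since beta = 0.48, this is infant mortality (decreasing failure rate)
Phase = 1

1


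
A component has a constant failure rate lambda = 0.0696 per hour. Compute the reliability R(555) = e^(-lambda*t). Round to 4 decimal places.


lambda = 0.0696
t = 555
lambda * t = 38.628
R(t) = e^(-38.628)
R(t) = 0.0

0.0


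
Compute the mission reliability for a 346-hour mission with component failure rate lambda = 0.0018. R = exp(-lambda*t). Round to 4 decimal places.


lambda = 0.0018
mission_time = 346
lambda * t = 0.0018 * 346 = 0.6228
R = exp(-0.6228)
R = 0.5364

0.5364


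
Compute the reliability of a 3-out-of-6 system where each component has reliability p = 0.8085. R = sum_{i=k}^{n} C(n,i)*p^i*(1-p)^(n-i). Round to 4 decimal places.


k = 3, n = 6, p = 0.8085
i=3: C(6,3)=20 * 0.8085^3 * 0.1915^3 = 0.0742
i=4: C(6,4)=15 * 0.8085^4 * 0.1915^2 = 0.235
i=5: C(6,5)=6 * 0.8085^5 * 0.1915^1 = 0.3969
i=6: C(6,6)=1 * 0.8085^6 * 0.1915^0 = 0.2793
R = sum of terms = 0.9855

0.9855


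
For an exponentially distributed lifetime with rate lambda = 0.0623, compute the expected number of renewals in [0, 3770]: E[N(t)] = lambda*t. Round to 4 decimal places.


lambda = 0.0623
t = 3770
E[N(t)] = lambda * t
E[N(t)] = 0.0623 * 3770
E[N(t)] = 234.871

234.871


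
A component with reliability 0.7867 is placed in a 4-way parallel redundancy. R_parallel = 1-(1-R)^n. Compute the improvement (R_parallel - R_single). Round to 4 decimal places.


R_single = 0.7867, n = 4
1 - R_single = 0.2133
(1 - R_single)^n = 0.2133^4 = 0.0021
R_parallel = 1 - 0.0021 = 0.9979
Improvement = 0.9979 - 0.7867
Improvement = 0.2112

0.2112


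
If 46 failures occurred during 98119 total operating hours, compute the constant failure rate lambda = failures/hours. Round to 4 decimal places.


failures = 46
total_hours = 98119
lambda = 46 / 98119
lambda = 0.0005

0.0005


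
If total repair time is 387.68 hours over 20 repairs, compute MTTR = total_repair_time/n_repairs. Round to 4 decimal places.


total_repair_time = 387.68
n_repairs = 20
MTTR = 387.68 / 20
MTTR = 19.384

19.384


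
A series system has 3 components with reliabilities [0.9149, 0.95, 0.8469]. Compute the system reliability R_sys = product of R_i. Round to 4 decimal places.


Components: [0.9149, 0.95, 0.8469]
After component 1 (R=0.9149): product = 0.9149
After component 2 (R=0.95): product = 0.8692
After component 3 (R=0.8469): product = 0.7361
R_sys = 0.7361

0.7361
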